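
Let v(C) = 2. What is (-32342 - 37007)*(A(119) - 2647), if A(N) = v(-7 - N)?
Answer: 183428105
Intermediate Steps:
A(N) = 2
(-32342 - 37007)*(A(119) - 2647) = (-32342 - 37007)*(2 - 2647) = -69349*(-2645) = 183428105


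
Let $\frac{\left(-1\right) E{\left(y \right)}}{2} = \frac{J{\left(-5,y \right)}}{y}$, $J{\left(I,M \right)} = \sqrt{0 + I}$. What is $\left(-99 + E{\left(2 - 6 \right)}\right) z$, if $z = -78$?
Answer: $7722 - 39 i \sqrt{5} \approx 7722.0 - 87.207 i$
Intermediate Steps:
$J{\left(I,M \right)} = \sqrt{I}$
$E{\left(y \right)} = - \frac{2 i \sqrt{5}}{y}$ ($E{\left(y \right)} = - 2 \frac{\sqrt{-5}}{y} = - 2 \frac{i \sqrt{5}}{y} = - \frac{2 i \sqrt{5}}{y}$)
$\left(-99 + E{\left(2 - 6 \right)}\right) z = \left(-99 - \frac{2 i \sqrt{5}}{2 - 6}\right) \left(-78\right) = \left(-99 - \frac{2 i \sqrt{5}}{-4}\right) \left(-78\right) = \left(-99 - 2 i \sqrt{5} \left(- \frac{1}{4}\right)\right) \left(-78\right) = \left(-99 + \frac{i \sqrt{5}}{2}\right) \left(-78\right) = 7722 - 39 i \sqrt{5}$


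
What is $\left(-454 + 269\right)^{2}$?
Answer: $34225$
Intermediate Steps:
$\left(-454 + 269\right)^{2} = \left(-185\right)^{2} = 34225$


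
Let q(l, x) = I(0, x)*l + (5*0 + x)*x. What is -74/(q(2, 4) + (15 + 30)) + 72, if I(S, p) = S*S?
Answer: 4318/61 ≈ 70.787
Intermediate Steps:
I(S, p) = S**2
q(l, x) = x**2 (q(l, x) = 0**2*l + (5*0 + x)*x = 0*l + (0 + x)*x = 0 + x*x = 0 + x**2 = x**2)
-74/(q(2, 4) + (15 + 30)) + 72 = -74/(4**2 + (15 + 30)) + 72 = -74/(16 + 45) + 72 = -74/61 + 72 = 4318/61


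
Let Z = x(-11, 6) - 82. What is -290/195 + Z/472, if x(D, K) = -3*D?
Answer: -29287/18408 ≈ -1.5910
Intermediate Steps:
Z = -49 (Z = -3*(-11) - 82 = 33 - 82 = -49)
-290/195 + Z/472 = -290/195 - 49/472 = -290*1/195 - 49*1/472 = -58/39 - 49/472 = -29287/18408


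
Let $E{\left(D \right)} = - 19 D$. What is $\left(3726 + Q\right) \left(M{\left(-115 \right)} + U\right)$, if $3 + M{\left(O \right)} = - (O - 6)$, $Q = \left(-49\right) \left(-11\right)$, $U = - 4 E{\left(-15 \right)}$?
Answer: $-4358830$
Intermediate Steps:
$U = -1140$ ($U = - 4 \left(\left(-19\right) \left(-15\right)\right) = \left(-4\right) 285 = -1140$)
$Q = 539$
$M{\left(O \right)} = 3 - O$ ($M{\left(O \right)} = -3 - \left(O - 6\right) = -3 - \left(-6 + O\right) = 3 - O$)
$\left(3726 + Q\right) \left(M{\left(-115 \right)} + U\right) = \left(3726 + 539\right) \left(\left(3 - -115\right) - 1140\right) = 4265 \left(\left(3 + 115\right) - 1140\right) = 4265 \left(118 - 1140\right) = 4265 \left(-1022\right) = -4358830$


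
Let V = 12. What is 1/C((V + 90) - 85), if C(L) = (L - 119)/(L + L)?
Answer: -1/3 ≈ -0.33333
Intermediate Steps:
C(L) = (-119 + L)/(2*L) (C(L) = (-119 + L)/((2*L)) = (-119 + L)*(1/(2*L)) = (-119 + L)/(2*L))
1/C((V + 90) - 85) = 1/((-119 + ((12 + 90) - 85))/(2*((12 + 90) - 85))) = 1/((-119 + (102 - 85))/(2*(102 - 85))) = 1/((1/2)*(-119 + 17)/17) = 1/((1/2)*(1/17)*(-102)) = 1/(-3) = -1/3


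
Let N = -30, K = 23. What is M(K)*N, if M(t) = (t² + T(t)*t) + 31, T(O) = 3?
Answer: -18870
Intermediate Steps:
M(t) = 31 + t² + 3*t (M(t) = (t² + 3*t) + 31 = 31 + t² + 3*t)
M(K)*N = (31 + 23² + 3*23)*(-30) = (31 + 529 + 69)*(-30) = 629*(-30) = -18870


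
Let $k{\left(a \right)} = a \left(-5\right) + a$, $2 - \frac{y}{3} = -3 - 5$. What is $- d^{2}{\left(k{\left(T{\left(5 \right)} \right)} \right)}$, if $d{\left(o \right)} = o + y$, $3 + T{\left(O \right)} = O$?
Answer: $-484$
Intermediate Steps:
$T{\left(O \right)} = -3 + O$
$y = 30$ ($y = 6 - 3 \left(-3 - 5\right) = 6 - -24 = 6 + 24 = 30$)
$k{\left(a \right)} = - 4 a$ ($k{\left(a \right)} = - 5 a + a = - 4 a$)
$d{\left(o \right)} = 30 + o$ ($d{\left(o \right)} = o + 30 = 30 + o$)
$- d^{2}{\left(k{\left(T{\left(5 \right)} \right)} \right)} = - \left(30 - 4 \left(-3 + 5\right)\right)^{2} = - \left(30 - 8\right)^{2} = - 22^{2} = \left(-1\right) 484 = -484$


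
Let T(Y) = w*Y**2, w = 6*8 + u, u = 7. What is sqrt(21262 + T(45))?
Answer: sqrt(132637) ≈ 364.19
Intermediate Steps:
w = 55 (w = 6*8 + 7 = 48 + 7 = 55)
T(Y) = 55*Y**2
sqrt(21262 + T(45)) = sqrt(21262 + 55*45**2) = sqrt(21262 + 55*2025) = sqrt(21262 + 111375) = sqrt(132637)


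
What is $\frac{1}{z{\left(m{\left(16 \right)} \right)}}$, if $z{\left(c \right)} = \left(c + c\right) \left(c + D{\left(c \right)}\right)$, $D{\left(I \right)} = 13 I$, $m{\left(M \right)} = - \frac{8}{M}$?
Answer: $\frac{1}{7} \approx 0.14286$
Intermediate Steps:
$z{\left(c \right)} = 28 c^{2}$ ($z{\left(c \right)} = \left(c + c\right) \left(c + 13 c\right) = 2 c 14 c = 28 c^{2}$)
$\frac{1}{z{\left(m{\left(16 \right)} \right)}} = \frac{1}{28 \left(- \frac{8}{16}\right)^{2}} = \frac{1}{28 \left(\left(-8\right) \frac{1}{16}\right)^{2}} = \frac{1}{28 \left(- \frac{1}{2}\right)^{2}} = \frac{1}{28 \cdot \frac{1}{4}} = \frac{1}{7}$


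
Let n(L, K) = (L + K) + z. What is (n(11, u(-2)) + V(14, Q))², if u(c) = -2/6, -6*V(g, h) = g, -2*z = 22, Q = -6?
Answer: 64/9 ≈ 7.1111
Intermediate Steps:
z = -11 (z = -½*22 = -11)
V(g, h) = -g/6
u(c) = -⅓ (u(c) = -2*⅙ = -⅓)
n(L, K) = -11 + K + L (n(L, K) = (L + K) - 11 = (K + L) - 11 = -11 + K + L)
(n(11, u(-2)) + V(14, Q))² = ((-11 - ⅓ + 11) - ⅙*14)² = (-⅓ - 7/3)² = (-8/3)² = 64/9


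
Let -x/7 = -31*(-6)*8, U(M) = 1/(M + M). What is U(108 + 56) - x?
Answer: 3416449/328 ≈ 10416.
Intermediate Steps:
U(M) = 1/(2*M)
x = -10416 (x = -7*(-31*(-6))*8 = -1302*8 = -7*1488 = -10416)
U(108 + 56) - x = 1/(2*(108 + 56)) - 1*(-10416) = (½)/164 + 10416 = (½)*(1/164) + 10416 = 1/328 + 10416 = 3416449/328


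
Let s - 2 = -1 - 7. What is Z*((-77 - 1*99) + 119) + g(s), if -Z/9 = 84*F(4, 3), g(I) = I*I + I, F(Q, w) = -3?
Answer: -129246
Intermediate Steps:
s = -6 (s = 2 + (-1 - 7) = 2 - 8 = -6)
g(I) = I + I**2 (g(I) = I**2 + I = I + I**2)
Z = 2268 (Z = -756*(-3) = -9*(-252) = 2268)
Z*((-77 - 1*99) + 119) + g(s) = 2268*((-77 - 1*99) + 119) - 6*(1 - 6) = 2268*((-77 - 99) + 119) - 6*(-5) = 2268*(-176 + 119) + 30 = 2268*(-57) + 30 = -129276 + 30 = -129246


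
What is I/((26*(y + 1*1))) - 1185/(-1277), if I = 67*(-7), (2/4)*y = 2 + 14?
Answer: 417817/1095666 ≈ 0.38134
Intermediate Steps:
y = 32 (y = 2*(2 + 14) = 2*16 = 32)
I = -469
I/((26*(y + 1*1))) - 1185/(-1277) = -469*1/(26*(32 + 1*1)) - 1185/(-1277) = -469*1/(26*(32 + 1)) - 1185*(-1/1277) = -469/(26*33) + 1185/1277 = -469/858 + 1185/1277 = 417817/1095666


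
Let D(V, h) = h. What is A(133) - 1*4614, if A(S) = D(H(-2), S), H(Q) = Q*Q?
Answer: -4481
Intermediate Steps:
H(Q) = Q²
A(S) = S
A(133) - 1*4614 = 133 - 1*4614 = 133 - 4614 = -4481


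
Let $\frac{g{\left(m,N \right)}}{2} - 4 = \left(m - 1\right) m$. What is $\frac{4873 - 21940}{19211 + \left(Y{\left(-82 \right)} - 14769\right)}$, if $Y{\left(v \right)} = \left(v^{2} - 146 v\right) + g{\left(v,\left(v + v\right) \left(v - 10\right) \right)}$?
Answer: $- \frac{17067}{36758} \approx -0.46431$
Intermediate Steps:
$g{\left(m,N \right)} = 8 + 2 m \left(-1 + m\right)$ ($g{\left(m,N \right)} = 8 + 2 \left(m - 1\right) m = 8 + 2 \left(-1 + m\right) m = 8 + 2 m \left(-1 + m\right)$)
$Y{\left(v \right)} = 8 - 148 v + 3 v^{2}$ ($Y{\left(v \right)} = \left(v^{2} - 146 v\right) + \left(8 - 2 v + 2 v^{2}\right) = 8 - 148 v + 3 v^{2}$)
$\frac{4873 - 21940}{19211 + \left(Y{\left(-82 \right)} - 14769\right)} = \frac{4873 - 21940}{19211 + \left(\left(8 - -12136 + 3 \left(-82\right)^{2}\right) - 14769\right)} = - \frac{17067}{19211 + \left(\left(8 + 12136 + 3 \cdot 6724\right) - 14769\right)} = - \frac{17067}{19211 + \left(\left(8 + 12136 + 20172\right) - 14769\right)} = - \frac{17067}{19211 + \left(32316 - 14769\right)} = - \frac{17067}{19211 + 17547} = - \frac{17067}{36758}$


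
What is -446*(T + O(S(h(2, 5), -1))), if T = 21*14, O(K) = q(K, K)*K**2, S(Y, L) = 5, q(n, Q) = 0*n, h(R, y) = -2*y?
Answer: -131124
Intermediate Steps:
q(n, Q) = 0
O(K) = 0 (O(K) = 0*K**2 = 0)
T = 294
-446*(T + O(S(h(2, 5), -1))) = -446*(294 + 0) = -446*294 = -131124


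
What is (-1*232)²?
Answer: 53824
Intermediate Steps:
(-1*232)² = (-232)² = 53824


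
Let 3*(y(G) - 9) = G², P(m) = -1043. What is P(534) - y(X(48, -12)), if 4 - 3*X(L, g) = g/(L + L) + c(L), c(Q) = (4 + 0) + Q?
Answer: -1964545/1728 ≈ -1136.9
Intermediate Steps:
c(Q) = 4 + Q
X(L, g) = -L/3 - g/(6*L) (X(L, g) = 4/3 - (g/(L + L) + (4 + L))/3 = 4/3 - (g/((2*L)) + (4 + L))/3 = 4/3 - ((1/(2*L))*g + (4 + L))/3 = 4/3 - (g/(2*L) + (4 + L))/3 = 4/3 - (4 + L + g/(2*L))/3 = 4/3 + (-4/3 - L/3 - g/(6*L)) = -L/3 - g/(6*L))
y(G) = 9 + G²/3
P(534) - y(X(48, -12)) = -1043 - (9 + (-⅓*48 - ⅙*(-12)/48)²/3) = -1043 - (9 + (-16 - ⅙*(-12)*1/48)²/3) = -1043 - (9 + (-16 + 1/24)²/3) = -1043 - (9 + (-383/24)²/3) = -1043 - (9 + (⅓)*(146689/576)) = -1043 - (9 + 146689/1728) = -1043 - 1*162241/1728 = -1043 - 162241/1728 = -1964545/1728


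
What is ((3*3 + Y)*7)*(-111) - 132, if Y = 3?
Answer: -9456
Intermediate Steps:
((3*3 + Y)*7)*(-111) - 132 = ((3*3 + 3)*7)*(-111) - 132 = ((9 + 3)*7)*(-111) - 132 = (12*7)*(-111) - 132 = 84*(-111) - 132 = -9324 - 132 = -9456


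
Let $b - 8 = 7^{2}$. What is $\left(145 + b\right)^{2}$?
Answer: $40804$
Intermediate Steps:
$b = 57$ ($b = 8 + 7^{2} = 8 + 49 = 57$)
$\left(145 + b\right)^{2} = \left(145 + 57\right)^{2} = 202^{2} = 40804$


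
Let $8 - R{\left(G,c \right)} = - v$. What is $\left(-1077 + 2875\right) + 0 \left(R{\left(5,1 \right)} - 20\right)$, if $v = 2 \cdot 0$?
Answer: $1798$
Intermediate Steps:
$v = 0$
$R{\left(G,c \right)} = 8$ ($R{\left(G,c \right)} = 8 - \left(-1\right) 0 = 8 - 0 = 8 + 0 = 8$)
$\left(-1077 + 2875\right) + 0 \left(R{\left(5,1 \right)} - 20\right) = \left(-1077 + 2875\right) + 0 \left(8 - 20\right) = 1798 + 0 \left(-12\right) = 1798 + 0 = 1798$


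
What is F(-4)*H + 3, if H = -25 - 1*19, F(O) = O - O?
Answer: 3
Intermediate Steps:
F(O) = 0
H = -44 (H = -25 - 19 = -44)
F(-4)*H + 3 = 0*(-44) + 3 = 0 + 3 = 3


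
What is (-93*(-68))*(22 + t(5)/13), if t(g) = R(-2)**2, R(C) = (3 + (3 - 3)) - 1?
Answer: 1833960/13 ≈ 1.4107e+5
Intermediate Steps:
R(C) = 2 (R(C) = (3 + 0) - 1 = 3 - 1 = 2)
t(g) = 4 (t(g) = 2**2 = 4)
(-93*(-68))*(22 + t(5)/13) = (-93*(-68))*(22 + 4/13) = 6324*(22 + 4*(1/13)) = 6324*(22 + 4/13) = 6324*(290/13) = 1833960/13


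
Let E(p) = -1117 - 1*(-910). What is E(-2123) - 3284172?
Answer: -3284379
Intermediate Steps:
E(p) = -207 (E(p) = -1117 + 910 = -207)
E(-2123) - 3284172 = -207 - 3284172 = -3284379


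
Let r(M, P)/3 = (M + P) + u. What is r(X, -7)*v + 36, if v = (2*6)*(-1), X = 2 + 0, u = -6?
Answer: 432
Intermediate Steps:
X = 2
r(M, P) = -18 + 3*M + 3*P (r(M, P) = 3*((M + P) - 6) = 3*(-6 + M + P) = -18 + 3*M + 3*P)
v = -12 (v = 12*(-1) = -12)
r(X, -7)*v + 36 = (-18 + 3*2 + 3*(-7))*(-12) + 36 = (-18 + 6 - 21)*(-12) + 36 = -33*(-12) + 36 = 396 + 36 = 432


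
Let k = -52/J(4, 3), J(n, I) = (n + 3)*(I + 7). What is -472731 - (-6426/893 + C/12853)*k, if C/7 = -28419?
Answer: -27130358147241/57388645 ≈ -4.7275e+5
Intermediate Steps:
C = -198933 (C = 7*(-28419) = -198933)
J(n, I) = (3 + n)*(7 + I)
k = -26/35 (k = -52/(21 + 3*3 + 7*4 + 3*4) = -52/(21 + 9 + 28 + 12) = -52/70 = -52*1/70 = -26/35 ≈ -0.74286)
-472731 - (-6426/893 + C/12853)*k = -472731 - (-6426/893 - 198933/12853)*(-26)/35 = -472731 - (-260240547)*(-26)/(11477729*35) = -472731 - 1*966607746/57388645 = -472731 - 966607746/57388645 = -27130358147241/57388645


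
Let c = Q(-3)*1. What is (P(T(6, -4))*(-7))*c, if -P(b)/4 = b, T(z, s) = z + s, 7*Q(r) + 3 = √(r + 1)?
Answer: -24 + 8*I*√2 ≈ -24.0 + 11.314*I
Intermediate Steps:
Q(r) = -3/7 + √(1 + r)/7 (Q(r) = -3/7 + √(r + 1)/7 = -3/7 + √(1 + r)/7)
T(z, s) = s + z
c = -3/7 + I*√2/7 (c = (-3/7 + √(1 - 3)/7)*1 = (-3/7 + √(-2)/7)*1 = (-3/7 + (I*√2)/7)*1 = (-3/7 + I*√2/7)*1 = -3/7 + I*√2/7 ≈ -0.42857 + 0.20203*I)
P(b) = -4*b
(P(T(6, -4))*(-7))*c = (-4*(-4 + 6)*(-7))*(-3/7 + I*√2/7) = (-4*2*(-7))*(-3/7 + I*√2/7) = (-8*(-7))*(-3/7 + I*√2/7) = 56*(-3/7 + I*√2/7) = -24 + 8*I*√2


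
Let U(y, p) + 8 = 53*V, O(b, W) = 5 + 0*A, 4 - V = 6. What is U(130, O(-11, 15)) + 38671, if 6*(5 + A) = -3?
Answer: 38557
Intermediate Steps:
A = -11/2 (A = -5 + (⅙)*(-3) = -5 - ½ = -11/2 ≈ -5.5000)
V = -2 (V = 4 - 1*6 = 4 - 6 = -2)
O(b, W) = 5 (O(b, W) = 5 + 0*(-11/2) = 5 + 0 = 5)
U(y, p) = -114 (U(y, p) = -8 + 53*(-2) = -8 - 106 = -114)
U(130, O(-11, 15)) + 38671 = -114 + 38671 = 38557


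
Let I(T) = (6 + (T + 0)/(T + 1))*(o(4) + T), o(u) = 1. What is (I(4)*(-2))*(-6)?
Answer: 408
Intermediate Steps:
I(T) = (1 + T)*(6 + T/(1 + T)) (I(T) = (6 + (T + 0)/(T + 1))*(1 + T) = (6 + T/(1 + T))*(1 + T) = (1 + T)*(6 + T/(1 + T)))
(I(4)*(-2))*(-6) = ((6 + 7*4)*(-2))*(-6) = ((6 + 28)*(-2))*(-6) = (34*(-2))*(-6) = -68*(-6) = 408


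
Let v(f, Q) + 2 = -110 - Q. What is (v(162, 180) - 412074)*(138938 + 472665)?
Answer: -252204282698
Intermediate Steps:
v(f, Q) = -112 - Q (v(f, Q) = -2 + (-110 - Q) = -112 - Q)
(v(162, 180) - 412074)*(138938 + 472665) = ((-112 - 1*180) - 412074)*(138938 + 472665) = ((-112 - 180) - 412074)*611603 = (-292 - 412074)*611603 = -412366*611603 = -252204282698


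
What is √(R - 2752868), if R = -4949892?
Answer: 2*I*√1925690 ≈ 2775.4*I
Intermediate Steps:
√(R - 2752868) = √(-4949892 - 2752868) = √(-7702760) = 2*I*√1925690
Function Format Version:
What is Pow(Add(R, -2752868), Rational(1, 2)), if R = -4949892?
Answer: Mul(2, I, Pow(1925690, Rational(1, 2))) ≈ Mul(2775.4, I)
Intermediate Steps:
Pow(Add(R, -2752868), Rational(1, 2)) = Pow(Add(-4949892, -2752868), Rational(1, 2)) = Pow(-7702760, Rational(1, 2)) = Mul(2, I, Pow(1925690, Rational(1, 2)))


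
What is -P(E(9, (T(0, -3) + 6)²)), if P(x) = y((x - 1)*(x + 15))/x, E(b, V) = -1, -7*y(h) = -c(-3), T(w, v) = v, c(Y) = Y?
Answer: -3/7 ≈ -0.42857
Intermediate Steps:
y(h) = -3/7 (y(h) = -(-1)*(-3)/7 = -⅐*3 = -3/7)
P(x) = -3/(7*x)
-P(E(9, (T(0, -3) + 6)²)) = -(-3)/(7*(-1)) = -(-3)*(-1)/7 = -1*3/7 = -3/7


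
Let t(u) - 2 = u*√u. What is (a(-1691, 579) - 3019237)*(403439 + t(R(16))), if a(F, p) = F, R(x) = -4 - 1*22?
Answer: -1218766213248 + 78544128*I*√26 ≈ -1.2188e+12 + 4.005e+8*I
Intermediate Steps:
R(x) = -26 (R(x) = -4 - 22 = -26)
t(u) = 2 + u^(3/2) (t(u) = 2 + u*√u = 2 + u^(3/2))
(a(-1691, 579) - 3019237)*(403439 + t(R(16))) = (-1691 - 3019237)*(403439 + (2 + (-26)^(3/2))) = -3020928*(403439 + (2 - 26*I*√26)) = -3020928*(403441 - 26*I*√26) = -1218766213248 + 78544128*I*√26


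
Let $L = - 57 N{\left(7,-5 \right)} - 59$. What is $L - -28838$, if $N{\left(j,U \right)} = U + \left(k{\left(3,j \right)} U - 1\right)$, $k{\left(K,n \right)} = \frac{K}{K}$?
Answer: $29406$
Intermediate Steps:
$k{\left(K,n \right)} = 1$
$N{\left(j,U \right)} = -1 + 2 U$ ($N{\left(j,U \right)} = U + \left(1 U - 1\right) = U + \left(U - 1\right) = U + \left(-1 + U\right) = -1 + 2 U$)
$L = 568$ ($L = - 57 \left(-1 + 2 \left(-5\right)\right) - 59 = - 57 \left(-1 - 10\right) - 59 = \left(-57\right) \left(-11\right) - 59 = 627 - 59 = 568$)
$L - -28838 = 568 - -28838 = 568 + 28838 = 29406$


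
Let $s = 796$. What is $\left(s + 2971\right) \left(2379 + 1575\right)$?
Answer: $14894718$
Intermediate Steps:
$\left(s + 2971\right) \left(2379 + 1575\right) = \left(796 + 2971\right) \left(2379 + 1575\right) = 3767 \cdot 3954 = 14894718$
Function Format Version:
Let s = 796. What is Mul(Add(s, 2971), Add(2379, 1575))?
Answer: 14894718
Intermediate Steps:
Mul(Add(s, 2971), Add(2379, 1575)) = Mul(Add(796, 2971), Add(2379, 1575)) = Mul(3767, 3954) = 14894718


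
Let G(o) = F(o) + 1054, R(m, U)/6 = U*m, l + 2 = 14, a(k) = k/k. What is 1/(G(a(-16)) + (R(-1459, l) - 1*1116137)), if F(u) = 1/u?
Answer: -1/1220130 ≈ -8.1958e-7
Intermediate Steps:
a(k) = 1
l = 12 (l = -2 + 14 = 12)
R(m, U) = 6*U*m (R(m, U) = 6*(U*m) = 6*U*m)
F(u) = 1/u
G(o) = 1054 + 1/o (G(o) = 1/o + 1054 = 1054 + 1/o)
1/(G(a(-16)) + (R(-1459, l) - 1*1116137)) = 1/((1054 + 1/1) + (6*12*(-1459) - 1*1116137)) = 1/((1054 + 1) + (-105048 - 1116137)) = 1/(1055 - 1221185) = 1/(-1220130) = -1/1220130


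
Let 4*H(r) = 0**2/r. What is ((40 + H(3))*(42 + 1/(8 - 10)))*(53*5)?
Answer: 439900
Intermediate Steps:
H(r) = 0 (H(r) = (0**2/r)/4 = (0/r)/4 = (1/4)*0 = 0)
((40 + H(3))*(42 + 1/(8 - 10)))*(53*5) = ((40 + 0)*(42 + 1/(8 - 10)))*(53*5) = (40*(42 + 1/(-2)))*265 = (40*(42 - 1/2))*265 = (40*(83/2))*265 = 1660*265 = 439900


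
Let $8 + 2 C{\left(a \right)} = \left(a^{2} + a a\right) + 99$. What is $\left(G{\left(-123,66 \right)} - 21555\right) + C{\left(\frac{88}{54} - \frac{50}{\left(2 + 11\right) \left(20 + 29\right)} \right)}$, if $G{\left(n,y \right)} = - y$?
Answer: $- \frac{12762884057383}{591611202} \approx -21573.0$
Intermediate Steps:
$C{\left(a \right)} = \frac{91}{2} + a^{2}$ ($C{\left(a \right)} = -4 + \frac{\left(a^{2} + a a\right) + 99}{2} = -4 + \frac{\left(a^{2} + a^{2}\right) + 99}{2} = -4 + \frac{2 a^{2} + 99}{2} = -4 + \frac{99 + 2 a^{2}}{2} = -4 + \left(\frac{99}{2} + a^{2}\right) = \frac{91}{2} + a^{2}$)
$\left(G{\left(-123,66 \right)} - 21555\right) + C{\left(\frac{88}{54} - \frac{50}{\left(2 + 11\right) \left(20 + 29\right)} \right)} = \left(\left(-1\right) 66 - 21555\right) + \left(\frac{91}{2} + \left(\frac{88}{54} - \frac{50}{\left(2 + 11\right) \left(20 + 29\right)}\right)^{2}\right) = \left(-66 - 21555\right) + \left(\frac{91}{2} + \left(88 \cdot \frac{1}{54} - \frac{50}{13 \cdot 49}\right)^{2}\right) = -21621 + \left(\frac{91}{2} + \left(\frac{44}{27} - \frac{50}{637}\right)^{2}\right) = -21621 + \left(\frac{91}{2} + \left(\frac{26678}{17199}\right)^{2}\right) = -21621 + \left(\frac{91}{2} + \frac{711715684}{295805601}\right) = -21621 + \frac{28341741059}{591611202} = - \frac{12762884057383}{591611202}$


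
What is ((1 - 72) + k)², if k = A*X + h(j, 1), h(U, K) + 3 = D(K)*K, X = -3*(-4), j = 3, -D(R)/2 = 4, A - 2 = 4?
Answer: 100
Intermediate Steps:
A = 6 (A = 2 + 4 = 6)
D(R) = -8 (D(R) = -2*4 = -8)
X = 12
h(U, K) = -3 - 8*K
k = 61 (k = 6*12 + (-3 - 8*1) = 72 + (-3 - 8) = 72 - 11 = 61)
((1 - 72) + k)² = ((1 - 72) + 61)² = (-71 + 61)² = (-10)² = 100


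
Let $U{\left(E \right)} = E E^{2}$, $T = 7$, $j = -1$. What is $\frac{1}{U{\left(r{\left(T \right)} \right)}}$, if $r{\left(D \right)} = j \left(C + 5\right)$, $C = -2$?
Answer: $- \frac{1}{27} \approx -0.037037$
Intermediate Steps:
$r{\left(D \right)} = -3$ ($r{\left(D \right)} = - (-2 + 5) = \left(-1\right) 3 = -3$)
$U{\left(E \right)} = E^{3}$
$\frac{1}{U{\left(r{\left(T \right)} \right)}} = \frac{1}{\left(-3\right)^{3}} = \frac{1}{-27} = - \frac{1}{27}$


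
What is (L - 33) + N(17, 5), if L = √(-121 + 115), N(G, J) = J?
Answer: -28 + I*√6 ≈ -28.0 + 2.4495*I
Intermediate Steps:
L = I*√6 (L = √(-6) = I*√6 ≈ 2.4495*I)
(L - 33) + N(17, 5) = (I*√6 - 33) + 5 = (-33 + I*√6) + 5 = -28 + I*√6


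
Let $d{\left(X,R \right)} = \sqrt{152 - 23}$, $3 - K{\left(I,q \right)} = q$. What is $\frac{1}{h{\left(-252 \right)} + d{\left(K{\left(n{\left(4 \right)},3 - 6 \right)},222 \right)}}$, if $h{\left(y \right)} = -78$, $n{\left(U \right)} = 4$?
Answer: $- \frac{26}{1985} - \frac{\sqrt{129}}{5955} \approx -0.015006$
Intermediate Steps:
$K{\left(I,q \right)} = 3 - q$
$d{\left(X,R \right)} = \sqrt{129}$
$\frac{1}{h{\left(-252 \right)} + d{\left(K{\left(n{\left(4 \right)},3 - 6 \right)},222 \right)}} = \frac{1}{-78 + \sqrt{129}}$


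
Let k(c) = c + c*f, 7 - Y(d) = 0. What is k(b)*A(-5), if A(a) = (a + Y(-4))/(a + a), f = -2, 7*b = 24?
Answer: 24/35 ≈ 0.68571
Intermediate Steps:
Y(d) = 7 (Y(d) = 7 - 1*0 = 7 + 0 = 7)
b = 24/7 (b = (⅐)*24 = 24/7 ≈ 3.4286)
k(c) = -c (k(c) = c + c*(-2) = c - 2*c = -c)
A(a) = (7 + a)/(2*a) (A(a) = (a + 7)/(a + a) = (7 + a)/((2*a)) = (7 + a)*(1/(2*a)) = (7 + a)/(2*a))
k(b)*A(-5) = (-1*24/7)*((½)*(7 - 5)/(-5)) = -12*(-1)*2/(7*5) = -24/7*(-⅕) = 24/35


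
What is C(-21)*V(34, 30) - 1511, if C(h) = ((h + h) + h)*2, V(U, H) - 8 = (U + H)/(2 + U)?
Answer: -2743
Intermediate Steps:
V(U, H) = 8 + (H + U)/(2 + U) (V(U, H) = 8 + (U + H)/(2 + U) = 8 + (H + U)/(2 + U))
C(h) = 6*h (C(h) = (2*h + h)*2 = (3*h)*2 = 6*h)
C(-21)*V(34, 30) - 1511 = (6*(-21))*((16 + 30 + 9*34)/(2 + 34)) - 1511 = -126*(16 + 30 + 306)/36 - 1511 = -7*352/2 - 1511 = -126*88/9 - 1511 = -1232 - 1511 = -2743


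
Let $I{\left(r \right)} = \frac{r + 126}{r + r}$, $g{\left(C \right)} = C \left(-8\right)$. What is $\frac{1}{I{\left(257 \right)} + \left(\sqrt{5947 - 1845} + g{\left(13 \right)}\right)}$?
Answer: $- \frac{27279522}{1733011337} - \frac{264196 \sqrt{4102}}{1733011337} \approx -0.025505$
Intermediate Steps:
$g{\left(C \right)} = - 8 C$
$I{\left(r \right)} = \frac{126 + r}{2 r}$
$\frac{1}{I{\left(257 \right)} + \left(\sqrt{5947 - 1845} + g{\left(13 \right)}\right)} = \frac{1}{\frac{126 + 257}{2 \cdot 257} + \left(\sqrt{5947 - 1845} - 104\right)} = \frac{1}{\frac{1}{2} \cdot \frac{1}{257} \cdot 383 - \left(104 - \sqrt{4102}\right)} = \frac{1}{\frac{383}{514} - \left(104 - \sqrt{4102}\right)} = \frac{1}{- \frac{53073}{514} + \sqrt{4102}}$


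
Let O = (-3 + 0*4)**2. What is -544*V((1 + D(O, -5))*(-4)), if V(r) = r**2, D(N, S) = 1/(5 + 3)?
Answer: -11016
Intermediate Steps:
O = 9 (O = (-3 + 0)**2 = (-3)**2 = 9)
D(N, S) = 1/8
-544*V((1 + D(O, -5))*(-4)) = -544*16*(1 + 1/8)**2 = -544*((9/8)*(-4))**2 = -544*(-9/2)**2 = -544*81/4 = -11016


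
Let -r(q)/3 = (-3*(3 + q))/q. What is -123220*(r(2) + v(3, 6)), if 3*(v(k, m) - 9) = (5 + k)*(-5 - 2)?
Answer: -4743970/3 ≈ -1.5813e+6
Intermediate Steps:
v(k, m) = -8/3 - 7*k/3 (v(k, m) = 9 + ((5 + k)*(-5 - 2))/3 = 9 + ((5 + k)*(-7))/3 = 9 + (-35 - 7*k)/3 = 9 + (-35/3 - 7*k/3) = -8/3 - 7*k/3)
r(q) = -3*(-9 - 3*q)/q (r(q) = -3*(-3*(3 + q))/q = -3*(-9 - 3*q)/q)
-123220*(r(2) + v(3, 6)) = -123220*((9 + 27/2) + (-8/3 - 7/3*3)) = -123220*((9 + 27*(½)) + (-8/3 - 7)) = -123220*((9 + 27/2) - 29/3) = -123220*(45/2 - 29/3) = -123220*77/6 = -24644*385/6 = -4743970/3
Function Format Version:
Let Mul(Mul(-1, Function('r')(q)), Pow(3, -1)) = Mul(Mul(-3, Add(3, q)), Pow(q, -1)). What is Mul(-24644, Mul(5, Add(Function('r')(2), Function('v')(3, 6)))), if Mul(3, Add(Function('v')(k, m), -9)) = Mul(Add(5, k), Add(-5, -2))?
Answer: Rational(-4743970, 3) ≈ -1.5813e+6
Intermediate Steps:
Function('v')(k, m) = Add(Rational(-8, 3), Mul(Rational(-7, 3), k)) (Function('v')(k, m) = Add(9, Mul(Rational(1, 3), Mul(Add(5, k), Add(-5, -2)))) = Add(9, Mul(Rational(1, 3), Mul(Add(5, k), -7))) = Add(9, Mul(Rational(1, 3), Add(-35, Mul(-7, k)))) = Add(9, Add(Rational(-35, 3), Mul(Rational(-7, 3), k))) = Add(Rational(-8, 3), Mul(Rational(-7, 3), k)))
Function('r')(q) = Mul(-3, Pow(q, -1), Add(-9, Mul(-3, q))) (Function('r')(q) = Mul(-3, Mul(Mul(-3, Add(3, q)), Pow(q, -1))) = Mul(-3, Mul(Add(-9, Mul(-3, q)), Pow(q, -1))) = Mul(-3, Mul(Pow(q, -1), Add(-9, Mul(-3, q)))) = Mul(-3, Pow(q, -1), Add(-9, Mul(-3, q))))
Mul(-24644, Mul(5, Add(Function('r')(2), Function('v')(3, 6)))) = Mul(-24644, Mul(5, Add(Add(9, Mul(27, Pow(2, -1))), Add(Rational(-8, 3), Mul(Rational(-7, 3), 3))))) = Mul(-24644, Mul(5, Add(Add(9, Mul(27, Rational(1, 2))), Add(Rational(-8, 3), -7)))) = Mul(-24644, Mul(5, Add(Add(9, Rational(27, 2)), Rational(-29, 3)))) = Mul(-24644, Mul(5, Add(Rational(45, 2), Rational(-29, 3)))) = Mul(-24644, Mul(5, Rational(77, 6))) = Mul(-24644, Rational(385, 6)) = Rational(-4743970, 3)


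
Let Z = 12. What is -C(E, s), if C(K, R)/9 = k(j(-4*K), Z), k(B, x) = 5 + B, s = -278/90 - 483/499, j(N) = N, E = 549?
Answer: 19719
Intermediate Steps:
s = -91096/22455 (s = -278*1/90 - 483*1/499 = -139/45 - 483/499 = -91096/22455 ≈ -4.0568)
C(K, R) = 45 - 36*K (C(K, R) = 9*(5 - 4*K) = 45 - 36*K)
-C(E, s) = -(45 - 36*549) = -(45 - 19764) = -1*(-19719) = 19719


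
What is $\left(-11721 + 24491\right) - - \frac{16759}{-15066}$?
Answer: $\frac{192376061}{15066} \approx 12769.0$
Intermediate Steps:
$\left(-11721 + 24491\right) - - \frac{16759}{-15066} = 12770 - \left(-16759\right) \left(- \frac{1}{15066}\right) = 12770 - \frac{16759}{15066} = \frac{192376061}{15066}$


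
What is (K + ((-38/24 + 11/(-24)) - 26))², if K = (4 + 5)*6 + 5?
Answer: 552049/576 ≈ 958.42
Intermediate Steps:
K = 59 (K = 9*6 + 5 = 54 + 5 = 59)
(K + ((-38/24 + 11/(-24)) - 26))² = (59 + ((-38/24 + 11/(-24)) - 26))² = (59 + ((-38*1/24 + 11*(-1/24)) - 26))² = (59 + ((-19/12 - 11/24) - 26))² = (59 + (-49/24 - 26))² = (59 - 673/24)² = (743/24)² = 552049/576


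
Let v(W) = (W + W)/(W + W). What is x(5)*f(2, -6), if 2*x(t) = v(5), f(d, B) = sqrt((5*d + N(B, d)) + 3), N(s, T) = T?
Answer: sqrt(15)/2 ≈ 1.9365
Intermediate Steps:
v(W) = 1 (v(W) = (2*W)/((2*W)) = (2*W)*(1/(2*W)) = 1)
f(d, B) = sqrt(3 + 6*d) (f(d, B) = sqrt((5*d + d) + 3) = sqrt(6*d + 3) = sqrt(3 + 6*d))
x(t) = 1/2 (x(t) = (1/2)*1 = 1/2)
x(5)*f(2, -6) = sqrt(3 + 6*2)/2 = sqrt(3 + 12)/2 = sqrt(15)/2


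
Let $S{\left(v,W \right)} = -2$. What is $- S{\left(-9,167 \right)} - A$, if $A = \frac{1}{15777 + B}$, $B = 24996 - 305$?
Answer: $\frac{80935}{40468} \approx 2.0$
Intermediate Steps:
$B = 24691$
$A = \frac{1}{40468}$ ($A = \frac{1}{15777 + 24691} = \frac{1}{40468} \approx 2.4711 \cdot 10^{-5}$)
$- S{\left(-9,167 \right)} - A = \left(-1\right) \left(-2\right) - \frac{1}{40468} = 2 - \frac{1}{40468} = \frac{80935}{40468}$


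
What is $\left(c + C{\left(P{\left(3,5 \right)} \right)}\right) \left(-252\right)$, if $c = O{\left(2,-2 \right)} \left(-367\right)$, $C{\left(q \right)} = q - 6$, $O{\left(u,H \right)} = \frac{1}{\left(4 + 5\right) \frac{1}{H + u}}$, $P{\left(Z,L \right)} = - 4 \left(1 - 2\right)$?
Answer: $504$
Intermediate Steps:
$P{\left(Z,L \right)} = 4$ ($P{\left(Z,L \right)} = \left(-4\right) \left(-1\right) = 4$)
$O{\left(u,H \right)} = \frac{H}{9} + \frac{u}{9}$ ($O{\left(u,H \right)} = \frac{1}{9 \frac{1}{H + u}} = \frac{H}{9} + \frac{u}{9}$)
$C{\left(q \right)} = -6 + q$ ($C{\left(q \right)} = q - 6 = -6 + q$)
$c = 0$ ($c = \left(\frac{1}{9} \left(-2\right) + \frac{1}{9} \cdot 2\right) \left(-367\right) = \left(- \frac{2}{9} + \frac{2}{9}\right) \left(-367\right) = 0 \left(-367\right) = 0$)
$\left(c + C{\left(P{\left(3,5 \right)} \right)}\right) \left(-252\right) = \left(0 + \left(-6 + 4\right)\right) \left(-252\right) = \left(0 - 2\right) \left(-252\right) = \left(-2\right) \left(-252\right) = 504$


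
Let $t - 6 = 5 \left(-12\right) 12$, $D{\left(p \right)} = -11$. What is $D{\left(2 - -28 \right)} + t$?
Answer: $-725$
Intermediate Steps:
$t = -714$ ($t = 6 + 5 \left(-12\right) 12 = 6 - 720 = -714$)
$D{\left(2 - -28 \right)} + t = -11 - 714 = -725$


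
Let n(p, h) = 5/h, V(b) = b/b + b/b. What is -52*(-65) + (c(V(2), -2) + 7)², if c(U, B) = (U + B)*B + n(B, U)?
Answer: 13881/4 ≈ 3470.3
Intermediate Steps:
V(b) = 2 (V(b) = 1 + 1 = 2)
c(U, B) = 5/U + B*(B + U) (c(U, B) = (U + B)*B + 5/U = (B + U)*B + 5/U = B*(B + U) + 5/U = 5/U + B*(B + U))
-52*(-65) + (c(V(2), -2) + 7)² = -52*(-65) + ((5 - 2*2*(-2 + 2))/2 + 7)² = 3380 + ((5 - 2*2*0)/2 + 7)² = 3380 + ((5 + 0)/2 + 7)² = 3380 + ((½)*5 + 7)² = 3380 + (5/2 + 7)² = 3380 + (19/2)² = 3380 + 361/4 = 13881/4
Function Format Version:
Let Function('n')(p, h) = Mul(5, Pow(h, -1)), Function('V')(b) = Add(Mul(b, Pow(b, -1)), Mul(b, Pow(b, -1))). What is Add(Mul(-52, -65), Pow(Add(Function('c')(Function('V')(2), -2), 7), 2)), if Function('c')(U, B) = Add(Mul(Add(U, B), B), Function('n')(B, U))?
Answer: Rational(13881, 4) ≈ 3470.3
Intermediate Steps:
Function('V')(b) = 2 (Function('V')(b) = Add(1, 1) = 2)
Function('c')(U, B) = Add(Mul(5, Pow(U, -1)), Mul(B, Add(B, U))) (Function('c')(U, B) = Add(Mul(Add(U, B), B), Mul(5, Pow(U, -1))) = Add(Mul(Add(B, U), B), Mul(5, Pow(U, -1))) = Add(Mul(B, Add(B, U)), Mul(5, Pow(U, -1))) = Add(Mul(5, Pow(U, -1)), Mul(B, Add(B, U))))
Add(Mul(-52, -65), Pow(Add(Function('c')(Function('V')(2), -2), 7), 2)) = Add(Mul(-52, -65), Pow(Add(Mul(Pow(2, -1), Add(5, Mul(-2, 2, Add(-2, 2)))), 7), 2)) = Add(3380, Pow(Add(Mul(Rational(1, 2), Add(5, Mul(-2, 2, 0))), 7), 2)) = Add(3380, Pow(Add(Mul(Rational(1, 2), Add(5, 0)), 7), 2)) = Add(3380, Pow(Add(Mul(Rational(1, 2), 5), 7), 2)) = Add(3380, Pow(Add(Rational(5, 2), 7), 2)) = Add(3380, Pow(Rational(19, 2), 2)) = Add(3380, Rational(361, 4)) = Rational(13881, 4)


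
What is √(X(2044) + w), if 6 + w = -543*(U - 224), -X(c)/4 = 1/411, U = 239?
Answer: I*√1376876715/411 ≈ 90.283*I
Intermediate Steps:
X(c) = -4/411
w = -8151 (w = -6 - 543*(239 - 224) = -6 - 543*15 = -6 - 8145 = -8151)
√(X(2044) + w) = √(-4/411 - 8151) = √(-3350065/411) = I*√1376876715/411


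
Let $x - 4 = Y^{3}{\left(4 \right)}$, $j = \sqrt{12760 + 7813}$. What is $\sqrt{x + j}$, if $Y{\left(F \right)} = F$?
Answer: $\sqrt{68 + \sqrt{20573}} \approx 14.541$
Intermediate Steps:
$j = \sqrt{20573} \approx 143.43$
$x = 68$ ($x = 4 + 4^{3} = 4 + 64 = 68$)
$\sqrt{x + j} = \sqrt{68 + \sqrt{20573}}$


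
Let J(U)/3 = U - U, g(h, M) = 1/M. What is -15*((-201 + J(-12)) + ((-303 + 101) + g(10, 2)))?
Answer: 12075/2 ≈ 6037.5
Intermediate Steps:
J(U) = 0 (J(U) = 3*(U - U) = 3*0 = 0)
-15*((-201 + J(-12)) + ((-303 + 101) + g(10, 2))) = -15*((-201 + 0) + ((-303 + 101) + 1/2)) = -15*(-201 + (-202 + 1/2)) = -15*(-201 - 403/2) = -15*(-805/2) = 12075/2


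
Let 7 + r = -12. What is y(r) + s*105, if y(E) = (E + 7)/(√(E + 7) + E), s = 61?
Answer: 2389293/373 + 24*I*√3/373 ≈ 6405.6 + 0.11145*I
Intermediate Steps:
r = -19 (r = -7 - 12 = -19)
y(E) = (7 + E)/(E + √(7 + E)) (y(E) = (7 + E)/(√(7 + E) + E) = (7 + E)/(E + √(7 + E)))
y(r) + s*105 = (7 - 19)/(-19 + √(7 - 19)) + 61*105 = -12/(-19 + √(-12)) + 6405 = -12/(-19 + 2*I*√3) + 6405 = 6405 - 12/(-19 + 2*I*√3)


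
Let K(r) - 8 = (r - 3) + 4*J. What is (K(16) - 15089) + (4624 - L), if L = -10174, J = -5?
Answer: -290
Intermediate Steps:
K(r) = -15 + r (K(r) = 8 + ((r - 3) + 4*(-5)) = 8 + ((-3 + r) - 20) = 8 + (-23 + r) = -15 + r)
(K(16) - 15089) + (4624 - L) = ((-15 + 16) - 15089) + (4624 - 1*(-10174)) = (1 - 15089) + (4624 + 10174) = -15088 + 14798 = -290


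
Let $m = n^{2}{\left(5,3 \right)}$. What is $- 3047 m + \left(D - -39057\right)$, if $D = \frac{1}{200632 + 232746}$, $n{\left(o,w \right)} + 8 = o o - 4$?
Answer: $- \frac{206238522907}{433378} \approx -4.7589 \cdot 10^{5}$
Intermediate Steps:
$n{\left(o,w \right)} = -12 + o^{2}$ ($n{\left(o,w \right)} = -8 + \left(o o - 4\right) = -8 + \left(o^{2} - 4\right) = -8 + \left(-4 + o^{2}\right) = -12 + o^{2}$)
$D = \frac{1}{433378} \approx 2.3075 \cdot 10^{-6}$
$m = 169$ ($m = \left(-12 + 5^{2}\right)^{2} = \left(-12 + 25\right)^{2} = 13^{2} = 169$)
$- 3047 m + \left(D - -39057\right) = \left(-3047\right) 169 + \left(\frac{1}{433378} - -39057\right) = -514943 + \left(\frac{1}{433378} + 39057\right) = -514943 + \frac{16926444547}{433378} = - \frac{206238522907}{433378}$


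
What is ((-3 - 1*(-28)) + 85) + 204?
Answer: 314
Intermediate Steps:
((-3 - 1*(-28)) + 85) + 204 = ((-3 + 28) + 85) + 204 = (25 + 85) + 204 = 110 + 204 = 314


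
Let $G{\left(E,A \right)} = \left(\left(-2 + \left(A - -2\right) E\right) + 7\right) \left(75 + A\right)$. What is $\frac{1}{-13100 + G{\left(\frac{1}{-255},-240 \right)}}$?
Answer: $- \frac{1}{14079} \approx -7.1028 \cdot 10^{-5}$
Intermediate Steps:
$G{\left(E,A \right)} = \left(5 + E \left(2 + A\right)\right) \left(75 + A\right)$ ($G{\left(E,A \right)} = \left(\left(-2 + \left(A + 2\right) E\right) + 7\right) \left(75 + A\right) = \left(\left(-2 + \left(2 + A\right) E\right) + 7\right) \left(75 + A\right) = \left(\left(-2 + E \left(2 + A\right)\right) + 7\right) \left(75 + A\right) = \left(5 + E \left(2 + A\right)\right) \left(75 + A\right)$)
$\frac{1}{-13100 + G{\left(\frac{1}{-255},-240 \right)}} = \frac{1}{-13100 + \left(375 + 5 \left(-240\right) + \frac{150}{-255} + \frac{\left(-240\right)^{2}}{-255} + 77 \left(-240\right) \frac{1}{-255}\right)} = \frac{1}{-13100 + \left(375 - 1200 + 150 \left(- \frac{1}{255}\right) - \frac{3840}{17} + 77 \left(-240\right) \left(- \frac{1}{255}\right)\right)} = \frac{1}{-13100 - 979} = \frac{1}{-14079} = - \frac{1}{14079}$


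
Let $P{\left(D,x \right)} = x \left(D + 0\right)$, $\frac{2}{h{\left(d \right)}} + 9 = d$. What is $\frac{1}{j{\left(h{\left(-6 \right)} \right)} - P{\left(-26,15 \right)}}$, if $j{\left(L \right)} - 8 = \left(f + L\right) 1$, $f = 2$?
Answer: $\frac{15}{5998} \approx 0.0025008$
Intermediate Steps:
$h{\left(d \right)} = \frac{2}{-9 + d}$
$P{\left(D,x \right)} = D x$ ($P{\left(D,x \right)} = x D = D x$)
$j{\left(L \right)} = 10 + L$ ($j{\left(L \right)} = 8 + \left(2 + L\right) 1 = 8 + \left(2 + L\right) = 10 + L$)
$\frac{1}{j{\left(h{\left(-6 \right)} \right)} - P{\left(-26,15 \right)}} = \frac{1}{\left(10 + \frac{2}{-9 - 6}\right) - \left(-26\right) 15} = \frac{1}{\left(10 + \frac{2}{-15}\right) - -390} = \frac{1}{\left(10 + 2 \left(- \frac{1}{15}\right)\right) + 390} = \frac{1}{\left(10 - \frac{2}{15}\right) + 390} = \frac{1}{\frac{148}{15} + 390} = \frac{1}{\frac{5998}{15}} = \frac{15}{5998}$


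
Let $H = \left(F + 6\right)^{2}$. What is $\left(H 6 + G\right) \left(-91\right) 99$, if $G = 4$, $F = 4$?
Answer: $-5441436$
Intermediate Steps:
$H = 100$ ($H = \left(4 + 6\right)^{2} = 10^{2} = 100$)
$\left(H 6 + G\right) \left(-91\right) 99 = \left(100 \cdot 6 + 4\right) \left(-91\right) 99 = \left(600 + 4\right) \left(-91\right) 99 = 604 \left(-91\right) 99 = \left(-54964\right) 99 = -5441436$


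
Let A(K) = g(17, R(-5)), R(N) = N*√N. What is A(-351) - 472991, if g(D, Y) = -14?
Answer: -473005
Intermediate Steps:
R(N) = N^(3/2)
A(K) = -14
A(-351) - 472991 = -14 - 472991 = -473005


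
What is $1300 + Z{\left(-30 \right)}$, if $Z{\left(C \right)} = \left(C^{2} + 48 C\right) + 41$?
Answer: $801$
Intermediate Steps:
$Z{\left(C \right)} = 41 + C^{2} + 48 C$
$1300 + Z{\left(-30 \right)} = 1300 + \left(41 + \left(-30\right)^{2} + 48 \left(-30\right)\right) = 1300 + \left(41 + 900 - 1440\right) = 1300 - 499 = 801$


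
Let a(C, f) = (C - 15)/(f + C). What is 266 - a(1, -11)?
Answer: 1323/5 ≈ 264.60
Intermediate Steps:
a(C, f) = (-15 + C)/(C + f)
266 - a(1, -11) = 266 - (-15 + 1)/(1 - 11) = 266 - (-14)/(-10) = 266 - (-1)*(-14)/10 = 266 - 1*7/5 = 266 - 7/5 = 1323/5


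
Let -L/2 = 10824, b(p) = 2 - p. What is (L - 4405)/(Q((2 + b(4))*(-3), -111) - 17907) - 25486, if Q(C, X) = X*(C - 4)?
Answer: -445035965/17463 ≈ -25485.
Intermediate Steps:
L = -21648 (L = -2*10824 = -21648)
Q(C, X) = X*(-4 + C)
(L - 4405)/(Q((2 + b(4))*(-3), -111) - 17907) - 25486 = (-21648 - 4405)/(-111*(-4 + (2 + (2 - 1*4))*(-3)) - 17907) - 25486 = -26053/(-111*(-4 + (2 + (2 - 4))*(-3)) - 17907) - 25486 = -26053/(-111*(-4 + (2 - 2)*(-3)) - 17907) - 25486 = -26053/(-111*(-4 + 0*(-3)) - 17907) - 25486 = -26053/(-111*(-4 + 0) - 17907) - 25486 = -26053/(-111*(-4) - 17907) - 25486 = -26053/(444 - 17907) - 25486 = -26053/(-17463) - 25486 = -26053*(-1/17463) - 25486 = 26053/17463 - 25486 = -445035965/17463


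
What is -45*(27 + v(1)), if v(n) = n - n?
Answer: -1215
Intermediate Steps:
v(n) = 0
-45*(27 + v(1)) = -45*(27 + 0) = -45*27 = -1215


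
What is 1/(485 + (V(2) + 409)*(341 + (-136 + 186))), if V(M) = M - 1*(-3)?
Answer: 1/162359 ≈ 6.1592e-6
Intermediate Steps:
V(M) = 3 + M (V(M) = M + 3 = 3 + M)
1/(485 + (V(2) + 409)*(341 + (-136 + 186))) = 1/(485 + ((3 + 2) + 409)*(341 + (-136 + 186))) = 1/(485 + (5 + 409)*(341 + 50)) = 1/(485 + 414*391) = 1/(485 + 161874) = 1/162359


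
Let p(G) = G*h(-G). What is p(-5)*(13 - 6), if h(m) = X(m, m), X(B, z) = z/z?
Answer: -35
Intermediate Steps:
X(B, z) = 1
h(m) = 1
p(G) = G (p(G) = G*1 = G)
p(-5)*(13 - 6) = -5*(13 - 6) = -5*7 = -35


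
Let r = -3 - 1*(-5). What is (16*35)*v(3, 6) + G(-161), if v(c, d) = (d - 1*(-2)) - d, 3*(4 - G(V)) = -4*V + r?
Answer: 2726/3 ≈ 908.67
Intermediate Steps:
r = 2 (r = -3 + 5 = 2)
G(V) = 10/3 + 4*V/3 (G(V) = 4 - (-4*V + 2)/3 = 4 - (2 - 4*V)/3 = 4 + (-2/3 + 4*V/3) = 10/3 + 4*V/3)
v(c, d) = 2 (v(c, d) = (d + 2) - d = (2 + d) - d = 2)
(16*35)*v(3, 6) + G(-161) = (16*35)*2 + (10/3 + (4/3)*(-161)) = 560*2 + (10/3 - 644/3) = 1120 - 634/3 = 2726/3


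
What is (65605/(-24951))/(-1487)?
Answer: 65605/37102137 ≈ 0.0017682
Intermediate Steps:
(65605/(-24951))/(-1487) = (65605*(-1/24951))*(-1/1487) = -65605/24951*(-1/1487) = 65605/37102137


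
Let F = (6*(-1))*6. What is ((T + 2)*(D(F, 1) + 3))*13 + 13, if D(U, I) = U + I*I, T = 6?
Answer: -3315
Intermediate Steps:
F = -36 (F = -6*6 = -36)
D(U, I) = U + I**2
((T + 2)*(D(F, 1) + 3))*13 + 13 = ((6 + 2)*((-36 + 1**2) + 3))*13 + 13 = (8*((-36 + 1) + 3))*13 + 13 = (8*(-35 + 3))*13 + 13 = (8*(-32))*13 + 13 = -256*13 + 13 = -3328 + 13 = -3315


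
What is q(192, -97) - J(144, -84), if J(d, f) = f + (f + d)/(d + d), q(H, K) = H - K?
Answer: 8947/24 ≈ 372.79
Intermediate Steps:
J(d, f) = f + (d + f)/(2*d) (J(d, f) = f + (d + f)/((2*d)) = f + (d + f)*(1/(2*d)) = f + (d + f)/(2*d))
q(192, -97) - J(144, -84) = (192 - 1*(-97)) - (1/2 - 84 + (1/2)*(-84)/144) = (192 + 97) - (1/2 - 84 + (1/2)*(-84)*(1/144)) = 289 - (1/2 - 84 - 7/24) = 289 - 1*(-2011/24) = 289 + 2011/24 = 8947/24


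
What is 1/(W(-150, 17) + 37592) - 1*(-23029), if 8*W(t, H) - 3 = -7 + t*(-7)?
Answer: 3474868843/150891 ≈ 23029.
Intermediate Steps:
W(t, H) = -½ - 7*t/8 (W(t, H) = 3/8 + (-7 + t*(-7))/8 = 3/8 + (-7 - 7*t)/8 = 3/8 + (-7/8 - 7*t/8) = -½ - 7*t/8)
1/(W(-150, 17) + 37592) - 1*(-23029) = 1/((-½ - 7/8*(-150)) + 37592) - 1*(-23029) = 1/((-½ + 525/4) + 37592) + 23029 = 1/(523/4 + 37592) + 23029 = 1/(150891/4) + 23029 = 4/150891 + 23029 = 3474868843/150891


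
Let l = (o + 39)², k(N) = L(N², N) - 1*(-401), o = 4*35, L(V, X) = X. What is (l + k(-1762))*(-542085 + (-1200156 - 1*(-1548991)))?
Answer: -5928910000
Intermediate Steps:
o = 140
k(N) = 401 + N (k(N) = N - 1*(-401) = N + 401 = 401 + N)
l = 32041 (l = (140 + 39)² = 179² = 32041)
(l + k(-1762))*(-542085 + (-1200156 - 1*(-1548991))) = (32041 + (401 - 1762))*(-542085 + (-1200156 - 1*(-1548991))) = (32041 - 1361)*(-542085 + (-1200156 + 1548991)) = 30680*(-542085 + 348835) = 30680*(-193250) = -5928910000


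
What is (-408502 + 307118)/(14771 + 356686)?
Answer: -101384/371457 ≈ -0.27294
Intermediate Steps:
(-408502 + 307118)/(14771 + 356686) = -101384/371457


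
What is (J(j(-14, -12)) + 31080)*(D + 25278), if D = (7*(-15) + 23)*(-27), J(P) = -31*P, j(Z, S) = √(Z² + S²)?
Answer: 854451360 - 1704504*√85 ≈ 8.3874e+8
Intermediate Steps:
j(Z, S) = √(S² + Z²)
D = 2214 (D = (-105 + 23)*(-27) = -82*(-27) = 2214)
(J(j(-14, -12)) + 31080)*(D + 25278) = (-31*√((-12)² + (-14)²) + 31080)*(2214 + 25278) = (-31*√(144 + 196) + 31080)*27492 = (-62*√85 + 31080)*27492 = (31080 - 62*√85)*27492 = 854451360 - 1704504*√85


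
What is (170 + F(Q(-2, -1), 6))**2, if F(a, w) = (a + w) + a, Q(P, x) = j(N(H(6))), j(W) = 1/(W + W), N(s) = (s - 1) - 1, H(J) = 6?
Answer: 497025/16 ≈ 31064.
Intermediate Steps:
N(s) = -2 + s (N(s) = (-1 + s) - 1 = -2 + s)
j(W) = 1/(2*W)
Q(P, x) = 1/8 (Q(P, x) = 1/(2*(-2 + 6)) = (1/2)/4 = (1/2)*(1/4) = 1/8)
F(a, w) = w + 2*a
(170 + F(Q(-2, -1), 6))**2 = (170 + (6 + 2*(1/8)))**2 = (170 + (6 + 1/4))**2 = (170 + 25/4)**2 = (705/4)**2 = 497025/16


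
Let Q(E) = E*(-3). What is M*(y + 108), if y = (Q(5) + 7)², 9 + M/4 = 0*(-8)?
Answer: -6192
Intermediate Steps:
Q(E) = -3*E
M = -36 (M = -36 + 4*(0*(-8)) = -36 + 4*0 = -36 + 0 = -36)
y = 64 (y = (-3*5 + 7)² = (-15 + 7)² = (-8)² = 64)
M*(y + 108) = -36*(64 + 108) = -36*172 = -6192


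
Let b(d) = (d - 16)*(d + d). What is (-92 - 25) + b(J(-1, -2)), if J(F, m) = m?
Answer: -45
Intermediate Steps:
b(d) = 2*d*(-16 + d) (b(d) = (-16 + d)*(2*d) = 2*d*(-16 + d))
(-92 - 25) + b(J(-1, -2)) = (-92 - 25) + 2*(-2)*(-16 - 2) = -117 + 2*(-2)*(-18) = -117 + 72 = -45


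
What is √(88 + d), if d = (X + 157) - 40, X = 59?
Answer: 2*√66 ≈ 16.248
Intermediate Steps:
d = 176 (d = (59 + 157) - 40 = 216 - 40 = 176)
√(88 + d) = √(88 + 176) = √264 = 2*√66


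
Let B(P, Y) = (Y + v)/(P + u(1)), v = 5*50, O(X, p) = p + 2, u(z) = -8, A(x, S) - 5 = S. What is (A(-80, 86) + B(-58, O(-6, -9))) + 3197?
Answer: 72255/22 ≈ 3284.3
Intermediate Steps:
A(x, S) = 5 + S
O(X, p) = 2 + p
v = 250
B(P, Y) = (250 + Y)/(-8 + P) (B(P, Y) = (Y + 250)/(P - 8) = (250 + Y)/(-8 + P))
(A(-80, 86) + B(-58, O(-6, -9))) + 3197 = ((5 + 86) + (250 + (2 - 9))/(-8 - 58)) + 3197 = (91 + (250 - 7)/(-66)) + 3197 = (91 - 1/66*243) + 3197 = (91 - 81/22) + 3197 = 1921/22 + 3197 = 72255/22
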